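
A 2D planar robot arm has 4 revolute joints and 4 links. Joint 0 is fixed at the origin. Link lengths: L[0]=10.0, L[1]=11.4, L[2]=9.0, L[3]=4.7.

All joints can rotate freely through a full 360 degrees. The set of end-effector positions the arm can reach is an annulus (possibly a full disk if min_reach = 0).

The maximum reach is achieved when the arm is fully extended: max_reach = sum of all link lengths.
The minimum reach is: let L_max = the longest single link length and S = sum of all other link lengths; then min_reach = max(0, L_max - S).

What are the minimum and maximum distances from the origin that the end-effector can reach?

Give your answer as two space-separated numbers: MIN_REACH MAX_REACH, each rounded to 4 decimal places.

Link lengths: [10.0, 11.4, 9.0, 4.7]
max_reach = 10 + 11.4 + 9 + 4.7 = 35.1
L_max = max([10.0, 11.4, 9.0, 4.7]) = 11.4
S (sum of others) = 35.1 - 11.4 = 23.7
min_reach = max(0, 11.4 - 23.7) = max(0, -12.3) = 0

Answer: 0.0000 35.1000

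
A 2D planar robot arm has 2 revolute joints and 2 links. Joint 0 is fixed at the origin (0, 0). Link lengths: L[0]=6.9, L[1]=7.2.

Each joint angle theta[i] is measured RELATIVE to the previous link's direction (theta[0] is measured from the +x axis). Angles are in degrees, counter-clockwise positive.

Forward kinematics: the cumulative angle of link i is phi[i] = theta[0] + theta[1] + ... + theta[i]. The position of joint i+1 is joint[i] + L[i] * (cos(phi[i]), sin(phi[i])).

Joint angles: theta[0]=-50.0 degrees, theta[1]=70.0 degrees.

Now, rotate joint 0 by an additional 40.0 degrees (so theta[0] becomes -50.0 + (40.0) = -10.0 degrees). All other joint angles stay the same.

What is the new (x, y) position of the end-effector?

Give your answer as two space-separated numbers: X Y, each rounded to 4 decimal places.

joint[0] = (0.0000, 0.0000)  (base)
link 0: phi[0] = -10 = -10 deg
  cos(-10 deg) = 0.9848, sin(-10 deg) = -0.1736
  joint[1] = (0.0000, 0.0000) + 6.9 * (0.9848, -0.1736) = (0.0000 + 6.7952, 0.0000 + -1.1982) = (6.7952, -1.1982)
link 1: phi[1] = -10 + 70 = 60 deg
  cos(60 deg) = 0.5000, sin(60 deg) = 0.8660
  joint[2] = (6.7952, -1.1982) + 7.2 * (0.5000, 0.8660) = (6.7952 + 3.6000, -1.1982 + 6.2354) = (10.3952, 5.0372)
End effector: (10.3952, 5.0372)

Answer: 10.3952 5.0372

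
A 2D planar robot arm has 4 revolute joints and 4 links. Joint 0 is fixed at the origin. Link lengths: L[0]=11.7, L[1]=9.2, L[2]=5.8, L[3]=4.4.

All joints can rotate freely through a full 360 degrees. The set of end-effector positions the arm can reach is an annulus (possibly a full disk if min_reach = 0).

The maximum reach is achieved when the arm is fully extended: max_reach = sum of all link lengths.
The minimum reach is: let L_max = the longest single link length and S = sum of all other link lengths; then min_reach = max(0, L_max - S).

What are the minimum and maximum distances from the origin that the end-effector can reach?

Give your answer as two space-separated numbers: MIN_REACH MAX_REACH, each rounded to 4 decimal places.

Link lengths: [11.7, 9.2, 5.8, 4.4]
max_reach = 11.7 + 9.2 + 5.8 + 4.4 = 31.1
L_max = max([11.7, 9.2, 5.8, 4.4]) = 11.7
S (sum of others) = 31.1 - 11.7 = 19.4
min_reach = max(0, 11.7 - 19.4) = max(0, -7.7) = 0

Answer: 0.0000 31.1000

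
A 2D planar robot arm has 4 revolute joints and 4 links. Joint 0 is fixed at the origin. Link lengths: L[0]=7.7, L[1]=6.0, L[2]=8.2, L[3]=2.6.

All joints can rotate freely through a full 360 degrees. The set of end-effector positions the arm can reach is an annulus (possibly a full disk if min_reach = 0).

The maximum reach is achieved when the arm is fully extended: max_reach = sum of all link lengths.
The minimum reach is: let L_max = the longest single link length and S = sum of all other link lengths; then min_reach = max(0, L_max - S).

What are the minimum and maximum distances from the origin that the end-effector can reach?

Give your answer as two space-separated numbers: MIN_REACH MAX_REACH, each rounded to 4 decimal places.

Answer: 0.0000 24.5000

Derivation:
Link lengths: [7.7, 6.0, 8.2, 2.6]
max_reach = 7.7 + 6 + 8.2 + 2.6 = 24.5
L_max = max([7.7, 6.0, 8.2, 2.6]) = 8.2
S (sum of others) = 24.5 - 8.2 = 16.3
min_reach = max(0, 8.2 - 16.3) = max(0, -8.1) = 0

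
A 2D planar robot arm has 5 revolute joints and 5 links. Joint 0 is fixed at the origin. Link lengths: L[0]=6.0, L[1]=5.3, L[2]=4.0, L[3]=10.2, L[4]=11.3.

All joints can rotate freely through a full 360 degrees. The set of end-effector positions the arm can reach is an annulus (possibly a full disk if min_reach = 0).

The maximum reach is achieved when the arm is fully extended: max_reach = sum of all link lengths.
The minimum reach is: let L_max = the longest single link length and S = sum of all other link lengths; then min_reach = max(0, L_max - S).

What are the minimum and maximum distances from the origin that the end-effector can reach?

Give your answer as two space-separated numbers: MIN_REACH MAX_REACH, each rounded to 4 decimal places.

Link lengths: [6.0, 5.3, 4.0, 10.2, 11.3]
max_reach = 6 + 5.3 + 4 + 10.2 + 11.3 = 36.8
L_max = max([6.0, 5.3, 4.0, 10.2, 11.3]) = 11.3
S (sum of others) = 36.8 - 11.3 = 25.5
min_reach = max(0, 11.3 - 25.5) = max(0, -14.2) = 0

Answer: 0.0000 36.8000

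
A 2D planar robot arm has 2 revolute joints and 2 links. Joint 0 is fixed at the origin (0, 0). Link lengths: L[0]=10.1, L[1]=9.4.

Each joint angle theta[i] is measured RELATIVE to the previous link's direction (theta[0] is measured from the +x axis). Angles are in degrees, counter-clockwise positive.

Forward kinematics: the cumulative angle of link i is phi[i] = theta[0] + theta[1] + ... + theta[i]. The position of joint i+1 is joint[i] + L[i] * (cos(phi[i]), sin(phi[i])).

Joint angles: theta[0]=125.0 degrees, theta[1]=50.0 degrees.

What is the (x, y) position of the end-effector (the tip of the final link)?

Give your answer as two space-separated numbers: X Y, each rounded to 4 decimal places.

Answer: -15.1574 9.0927

Derivation:
joint[0] = (0.0000, 0.0000)  (base)
link 0: phi[0] = 125 = 125 deg
  cos(125 deg) = -0.5736, sin(125 deg) = 0.8192
  joint[1] = (0.0000, 0.0000) + 10.1 * (-0.5736, 0.8192) = (0.0000 + -5.7931, 0.0000 + 8.2734) = (-5.7931, 8.2734)
link 1: phi[1] = 125 + 50 = 175 deg
  cos(175 deg) = -0.9962, sin(175 deg) = 0.0872
  joint[2] = (-5.7931, 8.2734) + 9.4 * (-0.9962, 0.0872) = (-5.7931 + -9.3642, 8.2734 + 0.8193) = (-15.1574, 9.0927)
End effector: (-15.1574, 9.0927)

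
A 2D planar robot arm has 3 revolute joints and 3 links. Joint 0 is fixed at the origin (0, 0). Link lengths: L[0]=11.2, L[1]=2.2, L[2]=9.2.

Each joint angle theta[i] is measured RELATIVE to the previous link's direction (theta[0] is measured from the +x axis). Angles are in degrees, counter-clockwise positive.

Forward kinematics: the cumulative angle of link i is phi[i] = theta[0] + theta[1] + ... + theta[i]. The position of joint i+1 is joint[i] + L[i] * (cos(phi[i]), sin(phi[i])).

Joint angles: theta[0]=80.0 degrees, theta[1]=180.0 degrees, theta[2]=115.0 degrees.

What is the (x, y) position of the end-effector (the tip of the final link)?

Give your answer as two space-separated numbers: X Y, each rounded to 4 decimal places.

Answer: 10.4494 11.2444

Derivation:
joint[0] = (0.0000, 0.0000)  (base)
link 0: phi[0] = 80 = 80 deg
  cos(80 deg) = 0.1736, sin(80 deg) = 0.9848
  joint[1] = (0.0000, 0.0000) + 11.2 * (0.1736, 0.9848) = (0.0000 + 1.9449, 0.0000 + 11.0298) = (1.9449, 11.0298)
link 1: phi[1] = 80 + 180 = 260 deg
  cos(260 deg) = -0.1736, sin(260 deg) = -0.9848
  joint[2] = (1.9449, 11.0298) + 2.2 * (-0.1736, -0.9848) = (1.9449 + -0.3820, 11.0298 + -2.1666) = (1.5628, 8.8633)
link 2: phi[2] = 80 + 180 + 115 = 375 deg
  cos(375 deg) = 0.9659, sin(375 deg) = 0.2588
  joint[3] = (1.5628, 8.8633) + 9.2 * (0.9659, 0.2588) = (1.5628 + 8.8865, 8.8633 + 2.3811) = (10.4494, 11.2444)
End effector: (10.4494, 11.2444)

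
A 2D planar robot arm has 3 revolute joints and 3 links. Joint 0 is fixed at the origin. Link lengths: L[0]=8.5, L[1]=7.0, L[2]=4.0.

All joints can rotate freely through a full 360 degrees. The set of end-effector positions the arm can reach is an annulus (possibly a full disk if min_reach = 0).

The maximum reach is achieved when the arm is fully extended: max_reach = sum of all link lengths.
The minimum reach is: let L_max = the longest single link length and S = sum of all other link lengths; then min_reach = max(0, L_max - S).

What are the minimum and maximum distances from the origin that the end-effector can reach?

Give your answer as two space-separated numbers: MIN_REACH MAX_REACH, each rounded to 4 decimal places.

Link lengths: [8.5, 7.0, 4.0]
max_reach = 8.5 + 7 + 4 = 19.5
L_max = max([8.5, 7.0, 4.0]) = 8.5
S (sum of others) = 19.5 - 8.5 = 11
min_reach = max(0, 8.5 - 11) = max(0, -2.5) = 0

Answer: 0.0000 19.5000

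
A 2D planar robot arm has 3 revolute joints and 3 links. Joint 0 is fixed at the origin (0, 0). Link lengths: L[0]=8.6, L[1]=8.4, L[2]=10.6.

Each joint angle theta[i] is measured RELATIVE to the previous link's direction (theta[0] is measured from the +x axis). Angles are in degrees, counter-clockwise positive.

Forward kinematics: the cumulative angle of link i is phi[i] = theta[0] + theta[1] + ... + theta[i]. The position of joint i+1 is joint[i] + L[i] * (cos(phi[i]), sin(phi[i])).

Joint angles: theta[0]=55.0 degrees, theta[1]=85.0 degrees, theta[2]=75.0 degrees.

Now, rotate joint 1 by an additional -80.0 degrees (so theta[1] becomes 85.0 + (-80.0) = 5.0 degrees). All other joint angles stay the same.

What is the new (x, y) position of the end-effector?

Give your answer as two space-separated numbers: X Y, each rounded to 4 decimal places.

joint[0] = (0.0000, 0.0000)  (base)
link 0: phi[0] = 55 = 55 deg
  cos(55 deg) = 0.5736, sin(55 deg) = 0.8192
  joint[1] = (0.0000, 0.0000) + 8.6 * (0.5736, 0.8192) = (0.0000 + 4.9328, 0.0000 + 7.0447) = (4.9328, 7.0447)
link 1: phi[1] = 55 + 5 = 60 deg
  cos(60 deg) = 0.5000, sin(60 deg) = 0.8660
  joint[2] = (4.9328, 7.0447) + 8.4 * (0.5000, 0.8660) = (4.9328 + 4.2000, 7.0447 + 7.2746) = (9.1328, 14.3193)
link 2: phi[2] = 55 + 5 + 75 = 135 deg
  cos(135 deg) = -0.7071, sin(135 deg) = 0.7071
  joint[3] = (9.1328, 14.3193) + 10.6 * (-0.7071, 0.7071) = (9.1328 + -7.4953, 14.3193 + 7.4953) = (1.6374, 21.8147)
End effector: (1.6374, 21.8147)

Answer: 1.6374 21.8147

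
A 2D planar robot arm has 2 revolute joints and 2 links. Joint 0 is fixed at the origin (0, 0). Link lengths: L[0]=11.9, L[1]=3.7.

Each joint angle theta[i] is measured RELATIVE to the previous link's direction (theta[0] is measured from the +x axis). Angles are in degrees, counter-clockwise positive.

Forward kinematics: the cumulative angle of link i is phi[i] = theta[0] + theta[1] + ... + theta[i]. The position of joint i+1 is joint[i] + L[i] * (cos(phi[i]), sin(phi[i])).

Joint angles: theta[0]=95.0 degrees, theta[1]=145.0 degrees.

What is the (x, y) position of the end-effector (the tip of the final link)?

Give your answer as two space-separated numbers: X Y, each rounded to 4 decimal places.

joint[0] = (0.0000, 0.0000)  (base)
link 0: phi[0] = 95 = 95 deg
  cos(95 deg) = -0.0872, sin(95 deg) = 0.9962
  joint[1] = (0.0000, 0.0000) + 11.9 * (-0.0872, 0.9962) = (0.0000 + -1.0372, 0.0000 + 11.8547) = (-1.0372, 11.8547)
link 1: phi[1] = 95 + 145 = 240 deg
  cos(240 deg) = -0.5000, sin(240 deg) = -0.8660
  joint[2] = (-1.0372, 11.8547) + 3.7 * (-0.5000, -0.8660) = (-1.0372 + -1.8500, 11.8547 + -3.2043) = (-2.8872, 8.6504)
End effector: (-2.8872, 8.6504)

Answer: -2.8872 8.6504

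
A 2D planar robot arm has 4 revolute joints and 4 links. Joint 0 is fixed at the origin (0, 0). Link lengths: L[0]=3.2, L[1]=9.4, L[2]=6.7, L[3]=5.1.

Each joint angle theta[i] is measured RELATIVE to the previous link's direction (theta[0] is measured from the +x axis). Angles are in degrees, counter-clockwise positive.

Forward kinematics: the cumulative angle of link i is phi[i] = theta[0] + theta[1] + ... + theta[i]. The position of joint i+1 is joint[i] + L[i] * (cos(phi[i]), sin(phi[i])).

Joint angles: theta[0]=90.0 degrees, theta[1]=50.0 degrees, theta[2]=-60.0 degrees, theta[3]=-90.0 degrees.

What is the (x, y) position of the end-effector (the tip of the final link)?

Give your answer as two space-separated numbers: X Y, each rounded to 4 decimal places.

Answer: -1.0149 14.9548

Derivation:
joint[0] = (0.0000, 0.0000)  (base)
link 0: phi[0] = 90 = 90 deg
  cos(90 deg) = 0.0000, sin(90 deg) = 1.0000
  joint[1] = (0.0000, 0.0000) + 3.2 * (0.0000, 1.0000) = (0.0000 + 0.0000, 0.0000 + 3.2000) = (0.0000, 3.2000)
link 1: phi[1] = 90 + 50 = 140 deg
  cos(140 deg) = -0.7660, sin(140 deg) = 0.6428
  joint[2] = (0.0000, 3.2000) + 9.4 * (-0.7660, 0.6428) = (0.0000 + -7.2008, 3.2000 + 6.0422) = (-7.2008, 9.2422)
link 2: phi[2] = 90 + 50 + -60 = 80 deg
  cos(80 deg) = 0.1736, sin(80 deg) = 0.9848
  joint[3] = (-7.2008, 9.2422) + 6.7 * (0.1736, 0.9848) = (-7.2008 + 1.1634, 9.2422 + 6.5982) = (-6.0374, 15.8404)
link 3: phi[3] = 90 + 50 + -60 + -90 = -10 deg
  cos(-10 deg) = 0.9848, sin(-10 deg) = -0.1736
  joint[4] = (-6.0374, 15.8404) + 5.1 * (0.9848, -0.1736) = (-6.0374 + 5.0225, 15.8404 + -0.8856) = (-1.0149, 14.9548)
End effector: (-1.0149, 14.9548)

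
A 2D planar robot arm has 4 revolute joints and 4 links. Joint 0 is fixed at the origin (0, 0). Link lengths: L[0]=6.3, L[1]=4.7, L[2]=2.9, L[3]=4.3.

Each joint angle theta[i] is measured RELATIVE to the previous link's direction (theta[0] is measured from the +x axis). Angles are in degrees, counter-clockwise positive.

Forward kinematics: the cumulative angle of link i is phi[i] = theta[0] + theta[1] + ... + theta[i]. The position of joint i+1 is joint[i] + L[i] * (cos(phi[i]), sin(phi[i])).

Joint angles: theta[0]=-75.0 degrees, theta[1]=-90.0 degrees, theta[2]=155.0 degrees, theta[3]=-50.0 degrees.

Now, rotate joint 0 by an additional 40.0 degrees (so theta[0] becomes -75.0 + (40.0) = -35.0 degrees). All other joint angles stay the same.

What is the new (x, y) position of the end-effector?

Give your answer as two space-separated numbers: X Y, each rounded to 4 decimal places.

Answer: 9.0170 -7.4842

Derivation:
joint[0] = (0.0000, 0.0000)  (base)
link 0: phi[0] = -35 = -35 deg
  cos(-35 deg) = 0.8192, sin(-35 deg) = -0.5736
  joint[1] = (0.0000, 0.0000) + 6.3 * (0.8192, -0.5736) = (0.0000 + 5.1607, 0.0000 + -3.6135) = (5.1607, -3.6135)
link 1: phi[1] = -35 + -90 = -125 deg
  cos(-125 deg) = -0.5736, sin(-125 deg) = -0.8192
  joint[2] = (5.1607, -3.6135) + 4.7 * (-0.5736, -0.8192) = (5.1607 + -2.6958, -3.6135 + -3.8500) = (2.4648, -7.4635)
link 2: phi[2] = -35 + -90 + 155 = 30 deg
  cos(30 deg) = 0.8660, sin(30 deg) = 0.5000
  joint[3] = (2.4648, -7.4635) + 2.9 * (0.8660, 0.5000) = (2.4648 + 2.5115, -7.4635 + 1.4500) = (4.9763, -6.0135)
link 3: phi[3] = -35 + -90 + 155 + -50 = -20 deg
  cos(-20 deg) = 0.9397, sin(-20 deg) = -0.3420
  joint[4] = (4.9763, -6.0135) + 4.3 * (0.9397, -0.3420) = (4.9763 + 4.0407, -6.0135 + -1.4707) = (9.0170, -7.4842)
End effector: (9.0170, -7.4842)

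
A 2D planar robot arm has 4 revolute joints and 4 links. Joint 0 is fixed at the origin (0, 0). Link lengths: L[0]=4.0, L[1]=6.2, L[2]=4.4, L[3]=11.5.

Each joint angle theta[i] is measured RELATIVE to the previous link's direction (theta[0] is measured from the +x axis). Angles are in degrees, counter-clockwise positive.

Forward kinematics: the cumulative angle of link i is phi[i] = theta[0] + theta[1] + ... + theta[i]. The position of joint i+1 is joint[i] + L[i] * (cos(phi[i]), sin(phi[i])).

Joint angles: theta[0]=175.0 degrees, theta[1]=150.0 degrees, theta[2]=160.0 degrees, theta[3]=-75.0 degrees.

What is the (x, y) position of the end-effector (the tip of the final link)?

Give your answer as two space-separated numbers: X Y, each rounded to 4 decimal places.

Answer: 5.9623 9.2062

Derivation:
joint[0] = (0.0000, 0.0000)  (base)
link 0: phi[0] = 175 = 175 deg
  cos(175 deg) = -0.9962, sin(175 deg) = 0.0872
  joint[1] = (0.0000, 0.0000) + 4 * (-0.9962, 0.0872) = (0.0000 + -3.9848, 0.0000 + 0.3486) = (-3.9848, 0.3486)
link 1: phi[1] = 175 + 150 = 325 deg
  cos(325 deg) = 0.8192, sin(325 deg) = -0.5736
  joint[2] = (-3.9848, 0.3486) + 6.2 * (0.8192, -0.5736) = (-3.9848 + 5.0787, 0.3486 + -3.5562) = (1.0940, -3.2076)
link 2: phi[2] = 175 + 150 + 160 = 485 deg
  cos(485 deg) = -0.5736, sin(485 deg) = 0.8192
  joint[3] = (1.0940, -3.2076) + 4.4 * (-0.5736, 0.8192) = (1.0940 + -2.5237, -3.2076 + 3.6043) = (-1.4298, 0.3967)
link 3: phi[3] = 175 + 150 + 160 + -75 = 410 deg
  cos(410 deg) = 0.6428, sin(410 deg) = 0.7660
  joint[4] = (-1.4298, 0.3967) + 11.5 * (0.6428, 0.7660) = (-1.4298 + 7.3921, 0.3967 + 8.8095) = (5.9623, 9.2062)
End effector: (5.9623, 9.2062)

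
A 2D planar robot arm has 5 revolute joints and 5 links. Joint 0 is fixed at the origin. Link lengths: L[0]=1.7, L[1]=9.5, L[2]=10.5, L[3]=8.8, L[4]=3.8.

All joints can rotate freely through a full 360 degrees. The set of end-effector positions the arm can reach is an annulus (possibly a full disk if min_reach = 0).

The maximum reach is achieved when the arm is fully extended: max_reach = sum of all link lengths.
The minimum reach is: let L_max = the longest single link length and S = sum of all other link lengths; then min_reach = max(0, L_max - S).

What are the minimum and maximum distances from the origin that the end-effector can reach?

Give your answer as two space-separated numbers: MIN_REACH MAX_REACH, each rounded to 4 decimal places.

Link lengths: [1.7, 9.5, 10.5, 8.8, 3.8]
max_reach = 1.7 + 9.5 + 10.5 + 8.8 + 3.8 = 34.3
L_max = max([1.7, 9.5, 10.5, 8.8, 3.8]) = 10.5
S (sum of others) = 34.3 - 10.5 = 23.8
min_reach = max(0, 10.5 - 23.8) = max(0, -13.3) = 0

Answer: 0.0000 34.3000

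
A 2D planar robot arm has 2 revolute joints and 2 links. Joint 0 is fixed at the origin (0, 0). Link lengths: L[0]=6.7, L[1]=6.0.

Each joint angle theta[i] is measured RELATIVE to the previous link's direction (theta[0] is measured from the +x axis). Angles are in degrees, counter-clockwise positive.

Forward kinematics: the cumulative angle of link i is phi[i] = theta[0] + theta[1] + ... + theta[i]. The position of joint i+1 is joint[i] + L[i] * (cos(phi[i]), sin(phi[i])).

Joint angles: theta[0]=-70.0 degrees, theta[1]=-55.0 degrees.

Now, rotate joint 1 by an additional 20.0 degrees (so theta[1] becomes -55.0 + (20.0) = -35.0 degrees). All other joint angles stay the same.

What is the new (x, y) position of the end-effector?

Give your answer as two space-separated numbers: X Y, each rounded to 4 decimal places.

Answer: 0.7386 -12.0915

Derivation:
joint[0] = (0.0000, 0.0000)  (base)
link 0: phi[0] = -70 = -70 deg
  cos(-70 deg) = 0.3420, sin(-70 deg) = -0.9397
  joint[1] = (0.0000, 0.0000) + 6.7 * (0.3420, -0.9397) = (0.0000 + 2.2915, 0.0000 + -6.2959) = (2.2915, -6.2959)
link 1: phi[1] = -70 + -35 = -105 deg
  cos(-105 deg) = -0.2588, sin(-105 deg) = -0.9659
  joint[2] = (2.2915, -6.2959) + 6 * (-0.2588, -0.9659) = (2.2915 + -1.5529, -6.2959 + -5.7956) = (0.7386, -12.0915)
End effector: (0.7386, -12.0915)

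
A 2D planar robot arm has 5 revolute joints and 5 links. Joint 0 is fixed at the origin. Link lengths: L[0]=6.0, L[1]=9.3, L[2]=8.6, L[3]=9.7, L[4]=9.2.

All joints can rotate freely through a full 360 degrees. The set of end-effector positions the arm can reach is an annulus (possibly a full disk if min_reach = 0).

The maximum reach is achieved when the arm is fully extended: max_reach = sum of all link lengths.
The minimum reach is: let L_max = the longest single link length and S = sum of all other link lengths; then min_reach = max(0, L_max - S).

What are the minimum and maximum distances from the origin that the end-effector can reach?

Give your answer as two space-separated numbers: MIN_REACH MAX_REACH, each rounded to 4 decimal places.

Answer: 0.0000 42.8000

Derivation:
Link lengths: [6.0, 9.3, 8.6, 9.7, 9.2]
max_reach = 6 + 9.3 + 8.6 + 9.7 + 9.2 = 42.8
L_max = max([6.0, 9.3, 8.6, 9.7, 9.2]) = 9.7
S (sum of others) = 42.8 - 9.7 = 33.1
min_reach = max(0, 9.7 - 33.1) = max(0, -23.4) = 0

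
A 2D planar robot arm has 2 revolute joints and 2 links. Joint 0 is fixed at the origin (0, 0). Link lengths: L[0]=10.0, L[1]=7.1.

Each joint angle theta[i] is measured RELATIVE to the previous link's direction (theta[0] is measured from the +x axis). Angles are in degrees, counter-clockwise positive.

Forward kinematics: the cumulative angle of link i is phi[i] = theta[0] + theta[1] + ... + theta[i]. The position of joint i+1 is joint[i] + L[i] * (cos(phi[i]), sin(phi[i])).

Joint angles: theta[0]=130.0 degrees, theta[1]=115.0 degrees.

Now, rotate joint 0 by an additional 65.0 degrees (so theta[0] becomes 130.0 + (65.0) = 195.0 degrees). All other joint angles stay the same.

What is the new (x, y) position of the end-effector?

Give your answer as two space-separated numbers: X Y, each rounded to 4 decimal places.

Answer: -5.0955 -8.0271

Derivation:
joint[0] = (0.0000, 0.0000)  (base)
link 0: phi[0] = 195 = 195 deg
  cos(195 deg) = -0.9659, sin(195 deg) = -0.2588
  joint[1] = (0.0000, 0.0000) + 10 * (-0.9659, -0.2588) = (0.0000 + -9.6593, 0.0000 + -2.5882) = (-9.6593, -2.5882)
link 1: phi[1] = 195 + 115 = 310 deg
  cos(310 deg) = 0.6428, sin(310 deg) = -0.7660
  joint[2] = (-9.6593, -2.5882) + 7.1 * (0.6428, -0.7660) = (-9.6593 + 4.5638, -2.5882 + -5.4389) = (-5.0955, -8.0271)
End effector: (-5.0955, -8.0271)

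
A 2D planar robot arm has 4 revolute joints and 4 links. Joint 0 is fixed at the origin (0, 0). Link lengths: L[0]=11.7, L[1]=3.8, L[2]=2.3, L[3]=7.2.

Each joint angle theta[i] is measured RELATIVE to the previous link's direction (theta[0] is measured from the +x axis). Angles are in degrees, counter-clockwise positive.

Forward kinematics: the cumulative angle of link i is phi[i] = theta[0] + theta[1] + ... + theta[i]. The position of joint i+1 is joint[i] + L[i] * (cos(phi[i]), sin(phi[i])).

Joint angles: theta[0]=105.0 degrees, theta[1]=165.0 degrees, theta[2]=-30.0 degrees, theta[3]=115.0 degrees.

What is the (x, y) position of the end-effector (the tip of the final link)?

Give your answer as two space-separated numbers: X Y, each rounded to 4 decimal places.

Answer: 2.9944 4.8820

Derivation:
joint[0] = (0.0000, 0.0000)  (base)
link 0: phi[0] = 105 = 105 deg
  cos(105 deg) = -0.2588, sin(105 deg) = 0.9659
  joint[1] = (0.0000, 0.0000) + 11.7 * (-0.2588, 0.9659) = (0.0000 + -3.0282, 0.0000 + 11.3013) = (-3.0282, 11.3013)
link 1: phi[1] = 105 + 165 = 270 deg
  cos(270 deg) = -0.0000, sin(270 deg) = -1.0000
  joint[2] = (-3.0282, 11.3013) + 3.8 * (-0.0000, -1.0000) = (-3.0282 + -0.0000, 11.3013 + -3.8000) = (-3.0282, 7.5013)
link 2: phi[2] = 105 + 165 + -30 = 240 deg
  cos(240 deg) = -0.5000, sin(240 deg) = -0.8660
  joint[3] = (-3.0282, 7.5013) + 2.3 * (-0.5000, -0.8660) = (-3.0282 + -1.1500, 7.5013 + -1.9919) = (-4.1782, 5.5095)
link 3: phi[3] = 105 + 165 + -30 + 115 = 355 deg
  cos(355 deg) = 0.9962, sin(355 deg) = -0.0872
  joint[4] = (-4.1782, 5.5095) + 7.2 * (0.9962, -0.0872) = (-4.1782 + 7.1726, 5.5095 + -0.6275) = (2.9944, 4.8820)
End effector: (2.9944, 4.8820)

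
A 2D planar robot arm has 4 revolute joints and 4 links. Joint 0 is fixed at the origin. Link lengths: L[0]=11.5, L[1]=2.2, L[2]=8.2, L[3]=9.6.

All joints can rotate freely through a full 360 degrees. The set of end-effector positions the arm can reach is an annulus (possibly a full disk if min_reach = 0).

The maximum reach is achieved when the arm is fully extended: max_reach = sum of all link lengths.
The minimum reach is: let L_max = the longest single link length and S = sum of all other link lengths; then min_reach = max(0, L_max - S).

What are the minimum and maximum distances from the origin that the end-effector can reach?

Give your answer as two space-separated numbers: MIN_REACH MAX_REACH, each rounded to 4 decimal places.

Link lengths: [11.5, 2.2, 8.2, 9.6]
max_reach = 11.5 + 2.2 + 8.2 + 9.6 = 31.5
L_max = max([11.5, 2.2, 8.2, 9.6]) = 11.5
S (sum of others) = 31.5 - 11.5 = 20
min_reach = max(0, 11.5 - 20) = max(0, -8.5) = 0

Answer: 0.0000 31.5000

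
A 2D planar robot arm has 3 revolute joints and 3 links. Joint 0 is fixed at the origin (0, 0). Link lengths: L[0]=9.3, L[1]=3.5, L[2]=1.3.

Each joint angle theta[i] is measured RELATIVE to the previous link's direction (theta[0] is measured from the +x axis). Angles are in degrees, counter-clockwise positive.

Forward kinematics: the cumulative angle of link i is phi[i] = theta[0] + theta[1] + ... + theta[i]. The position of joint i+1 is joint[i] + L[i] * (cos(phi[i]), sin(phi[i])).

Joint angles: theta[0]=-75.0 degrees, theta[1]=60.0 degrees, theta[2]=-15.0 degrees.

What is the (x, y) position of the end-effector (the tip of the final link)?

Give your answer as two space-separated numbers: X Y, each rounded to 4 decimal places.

joint[0] = (0.0000, 0.0000)  (base)
link 0: phi[0] = -75 = -75 deg
  cos(-75 deg) = 0.2588, sin(-75 deg) = -0.9659
  joint[1] = (0.0000, 0.0000) + 9.3 * (0.2588, -0.9659) = (0.0000 + 2.4070, 0.0000 + -8.9831) = (2.4070, -8.9831)
link 1: phi[1] = -75 + 60 = -15 deg
  cos(-15 deg) = 0.9659, sin(-15 deg) = -0.2588
  joint[2] = (2.4070, -8.9831) + 3.5 * (0.9659, -0.2588) = (2.4070 + 3.3807, -8.9831 + -0.9059) = (5.7878, -9.8890)
link 2: phi[2] = -75 + 60 + -15 = -30 deg
  cos(-30 deg) = 0.8660, sin(-30 deg) = -0.5000
  joint[3] = (5.7878, -9.8890) + 1.3 * (0.8660, -0.5000) = (5.7878 + 1.1258, -9.8890 + -0.6500) = (6.9136, -10.5390)
End effector: (6.9136, -10.5390)

Answer: 6.9136 -10.5390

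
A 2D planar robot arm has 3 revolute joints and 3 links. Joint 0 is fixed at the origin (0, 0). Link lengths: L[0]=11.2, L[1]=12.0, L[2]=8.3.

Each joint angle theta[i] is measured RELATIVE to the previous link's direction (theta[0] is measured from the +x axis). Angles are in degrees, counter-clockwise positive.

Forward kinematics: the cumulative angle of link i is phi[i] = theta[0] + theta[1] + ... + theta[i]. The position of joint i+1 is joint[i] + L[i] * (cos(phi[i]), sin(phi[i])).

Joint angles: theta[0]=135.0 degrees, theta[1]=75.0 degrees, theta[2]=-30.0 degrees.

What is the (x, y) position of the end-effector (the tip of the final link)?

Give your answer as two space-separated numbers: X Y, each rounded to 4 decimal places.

Answer: -26.6119 1.9196

Derivation:
joint[0] = (0.0000, 0.0000)  (base)
link 0: phi[0] = 135 = 135 deg
  cos(135 deg) = -0.7071, sin(135 deg) = 0.7071
  joint[1] = (0.0000, 0.0000) + 11.2 * (-0.7071, 0.7071) = (0.0000 + -7.9196, 0.0000 + 7.9196) = (-7.9196, 7.9196)
link 1: phi[1] = 135 + 75 = 210 deg
  cos(210 deg) = -0.8660, sin(210 deg) = -0.5000
  joint[2] = (-7.9196, 7.9196) + 12 * (-0.8660, -0.5000) = (-7.9196 + -10.3923, 7.9196 + -6.0000) = (-18.3119, 1.9196)
link 2: phi[2] = 135 + 75 + -30 = 180 deg
  cos(180 deg) = -1.0000, sin(180 deg) = 0.0000
  joint[3] = (-18.3119, 1.9196) + 8.3 * (-1.0000, 0.0000) = (-18.3119 + -8.3000, 1.9196 + 0.0000) = (-26.6119, 1.9196)
End effector: (-26.6119, 1.9196)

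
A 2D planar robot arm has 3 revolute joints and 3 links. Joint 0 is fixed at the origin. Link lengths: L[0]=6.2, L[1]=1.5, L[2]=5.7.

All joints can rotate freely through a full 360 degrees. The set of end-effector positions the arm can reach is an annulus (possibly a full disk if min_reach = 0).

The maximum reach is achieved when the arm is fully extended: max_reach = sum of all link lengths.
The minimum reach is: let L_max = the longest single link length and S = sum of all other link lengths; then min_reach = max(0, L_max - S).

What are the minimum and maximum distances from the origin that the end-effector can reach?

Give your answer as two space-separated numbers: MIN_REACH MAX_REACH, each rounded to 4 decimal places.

Answer: 0.0000 13.4000

Derivation:
Link lengths: [6.2, 1.5, 5.7]
max_reach = 6.2 + 1.5 + 5.7 = 13.4
L_max = max([6.2, 1.5, 5.7]) = 6.2
S (sum of others) = 13.4 - 6.2 = 7.2
min_reach = max(0, 6.2 - 7.2) = max(0, -1) = 0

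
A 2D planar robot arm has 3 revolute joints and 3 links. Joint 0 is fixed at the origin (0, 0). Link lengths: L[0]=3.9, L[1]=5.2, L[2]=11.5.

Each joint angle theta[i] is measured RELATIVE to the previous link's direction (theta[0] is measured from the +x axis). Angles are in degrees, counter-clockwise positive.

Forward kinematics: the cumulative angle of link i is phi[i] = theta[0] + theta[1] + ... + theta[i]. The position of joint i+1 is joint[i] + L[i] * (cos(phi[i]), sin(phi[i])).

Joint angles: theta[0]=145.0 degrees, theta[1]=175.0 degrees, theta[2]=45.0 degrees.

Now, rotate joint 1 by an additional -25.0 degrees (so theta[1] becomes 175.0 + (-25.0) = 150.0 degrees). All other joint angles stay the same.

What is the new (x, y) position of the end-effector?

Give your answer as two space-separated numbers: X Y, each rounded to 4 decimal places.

joint[0] = (0.0000, 0.0000)  (base)
link 0: phi[0] = 145 = 145 deg
  cos(145 deg) = -0.8192, sin(145 deg) = 0.5736
  joint[1] = (0.0000, 0.0000) + 3.9 * (-0.8192, 0.5736) = (0.0000 + -3.1947, 0.0000 + 2.2369) = (-3.1947, 2.2369)
link 1: phi[1] = 145 + 150 = 295 deg
  cos(295 deg) = 0.4226, sin(295 deg) = -0.9063
  joint[2] = (-3.1947, 2.2369) + 5.2 * (0.4226, -0.9063) = (-3.1947 + 2.1976, 2.2369 + -4.7128) = (-0.9971, -2.4759)
link 2: phi[2] = 145 + 150 + 45 = 340 deg
  cos(340 deg) = 0.9397, sin(340 deg) = -0.3420
  joint[3] = (-0.9971, -2.4759) + 11.5 * (0.9397, -0.3420) = (-0.9971 + 10.8065, -2.4759 + -3.9332) = (9.8094, -6.4091)
End effector: (9.8094, -6.4091)

Answer: 9.8094 -6.4091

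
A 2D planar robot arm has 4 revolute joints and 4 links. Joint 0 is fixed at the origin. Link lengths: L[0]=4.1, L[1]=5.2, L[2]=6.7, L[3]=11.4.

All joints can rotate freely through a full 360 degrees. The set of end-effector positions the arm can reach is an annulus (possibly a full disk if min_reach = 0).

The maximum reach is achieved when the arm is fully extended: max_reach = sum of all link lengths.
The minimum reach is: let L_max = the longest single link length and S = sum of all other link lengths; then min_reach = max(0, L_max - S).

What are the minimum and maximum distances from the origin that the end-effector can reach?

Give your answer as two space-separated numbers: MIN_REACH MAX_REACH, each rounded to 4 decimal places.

Link lengths: [4.1, 5.2, 6.7, 11.4]
max_reach = 4.1 + 5.2 + 6.7 + 11.4 = 27.4
L_max = max([4.1, 5.2, 6.7, 11.4]) = 11.4
S (sum of others) = 27.4 - 11.4 = 16
min_reach = max(0, 11.4 - 16) = max(0, -4.6) = 0

Answer: 0.0000 27.4000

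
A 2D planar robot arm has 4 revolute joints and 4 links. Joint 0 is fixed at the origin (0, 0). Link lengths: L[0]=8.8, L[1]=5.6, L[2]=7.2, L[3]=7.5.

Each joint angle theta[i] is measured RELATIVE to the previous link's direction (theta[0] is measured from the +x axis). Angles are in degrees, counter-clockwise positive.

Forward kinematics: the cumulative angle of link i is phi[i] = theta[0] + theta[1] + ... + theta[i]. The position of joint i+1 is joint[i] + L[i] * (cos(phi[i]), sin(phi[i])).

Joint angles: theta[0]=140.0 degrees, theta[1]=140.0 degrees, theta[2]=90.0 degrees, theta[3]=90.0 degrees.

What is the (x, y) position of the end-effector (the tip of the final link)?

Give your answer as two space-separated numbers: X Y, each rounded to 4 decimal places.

joint[0] = (0.0000, 0.0000)  (base)
link 0: phi[0] = 140 = 140 deg
  cos(140 deg) = -0.7660, sin(140 deg) = 0.6428
  joint[1] = (0.0000, 0.0000) + 8.8 * (-0.7660, 0.6428) = (0.0000 + -6.7412, 0.0000 + 5.6565) = (-6.7412, 5.6565)
link 1: phi[1] = 140 + 140 = 280 deg
  cos(280 deg) = 0.1736, sin(280 deg) = -0.9848
  joint[2] = (-6.7412, 5.6565) + 5.6 * (0.1736, -0.9848) = (-6.7412 + 0.9724, 5.6565 + -5.5149) = (-5.7688, 0.1416)
link 2: phi[2] = 140 + 140 + 90 = 370 deg
  cos(370 deg) = 0.9848, sin(370 deg) = 0.1736
  joint[3] = (-5.7688, 0.1416) + 7.2 * (0.9848, 0.1736) = (-5.7688 + 7.0906, 0.1416 + 1.2503) = (1.3219, 1.3919)
link 3: phi[3] = 140 + 140 + 90 + 90 = 460 deg
  cos(460 deg) = -0.1736, sin(460 deg) = 0.9848
  joint[4] = (1.3219, 1.3919) + 7.5 * (-0.1736, 0.9848) = (1.3219 + -1.3024, 1.3919 + 7.3861) = (0.0195, 8.7779)
End effector: (0.0195, 8.7779)

Answer: 0.0195 8.7779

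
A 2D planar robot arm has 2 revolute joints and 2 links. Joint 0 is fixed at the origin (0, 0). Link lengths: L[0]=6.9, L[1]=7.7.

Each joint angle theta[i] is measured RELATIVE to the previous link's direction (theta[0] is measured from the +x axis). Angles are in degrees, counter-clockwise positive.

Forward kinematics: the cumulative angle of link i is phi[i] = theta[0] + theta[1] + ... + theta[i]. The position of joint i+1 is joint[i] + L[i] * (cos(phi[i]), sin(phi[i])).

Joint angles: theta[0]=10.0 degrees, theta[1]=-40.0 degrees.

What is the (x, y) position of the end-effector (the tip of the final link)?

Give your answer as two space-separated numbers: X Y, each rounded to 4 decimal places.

Answer: 13.4636 -2.6518

Derivation:
joint[0] = (0.0000, 0.0000)  (base)
link 0: phi[0] = 10 = 10 deg
  cos(10 deg) = 0.9848, sin(10 deg) = 0.1736
  joint[1] = (0.0000, 0.0000) + 6.9 * (0.9848, 0.1736) = (0.0000 + 6.7952, 0.0000 + 1.1982) = (6.7952, 1.1982)
link 1: phi[1] = 10 + -40 = -30 deg
  cos(-30 deg) = 0.8660, sin(-30 deg) = -0.5000
  joint[2] = (6.7952, 1.1982) + 7.7 * (0.8660, -0.5000) = (6.7952 + 6.6684, 1.1982 + -3.8500) = (13.4636, -2.6518)
End effector: (13.4636, -2.6518)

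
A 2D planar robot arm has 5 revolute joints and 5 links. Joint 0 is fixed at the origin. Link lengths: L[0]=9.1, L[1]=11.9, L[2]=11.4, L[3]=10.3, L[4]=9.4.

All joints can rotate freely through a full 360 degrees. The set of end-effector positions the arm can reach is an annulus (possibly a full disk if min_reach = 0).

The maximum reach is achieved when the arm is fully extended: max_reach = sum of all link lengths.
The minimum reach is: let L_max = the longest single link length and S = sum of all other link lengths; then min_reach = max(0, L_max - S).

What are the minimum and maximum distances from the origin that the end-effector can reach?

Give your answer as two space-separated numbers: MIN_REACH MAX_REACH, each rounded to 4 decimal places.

Link lengths: [9.1, 11.9, 11.4, 10.3, 9.4]
max_reach = 9.1 + 11.9 + 11.4 + 10.3 + 9.4 = 52.1
L_max = max([9.1, 11.9, 11.4, 10.3, 9.4]) = 11.9
S (sum of others) = 52.1 - 11.9 = 40.2
min_reach = max(0, 11.9 - 40.2) = max(0, -28.3) = 0

Answer: 0.0000 52.1000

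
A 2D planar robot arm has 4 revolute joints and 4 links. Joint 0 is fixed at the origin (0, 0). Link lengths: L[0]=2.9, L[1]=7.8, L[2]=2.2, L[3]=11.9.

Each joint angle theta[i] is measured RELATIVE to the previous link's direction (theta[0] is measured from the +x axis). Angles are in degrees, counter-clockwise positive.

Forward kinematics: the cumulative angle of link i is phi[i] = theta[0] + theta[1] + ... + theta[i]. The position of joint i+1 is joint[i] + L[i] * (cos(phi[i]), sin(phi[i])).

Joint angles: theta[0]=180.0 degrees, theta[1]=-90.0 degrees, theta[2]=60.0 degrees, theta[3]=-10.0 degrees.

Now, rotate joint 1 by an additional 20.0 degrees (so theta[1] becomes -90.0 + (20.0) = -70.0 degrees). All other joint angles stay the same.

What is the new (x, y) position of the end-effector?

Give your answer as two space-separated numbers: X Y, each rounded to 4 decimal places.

Answer: -18.9167 11.7817

Derivation:
joint[0] = (0.0000, 0.0000)  (base)
link 0: phi[0] = 180 = 180 deg
  cos(180 deg) = -1.0000, sin(180 deg) = 0.0000
  joint[1] = (0.0000, 0.0000) + 2.9 * (-1.0000, 0.0000) = (0.0000 + -2.9000, 0.0000 + 0.0000) = (-2.9000, 0.0000)
link 1: phi[1] = 180 + -70 = 110 deg
  cos(110 deg) = -0.3420, sin(110 deg) = 0.9397
  joint[2] = (-2.9000, 0.0000) + 7.8 * (-0.3420, 0.9397) = (-2.9000 + -2.6678, 0.0000 + 7.3296) = (-5.5678, 7.3296)
link 2: phi[2] = 180 + -70 + 60 = 170 deg
  cos(170 deg) = -0.9848, sin(170 deg) = 0.1736
  joint[3] = (-5.5678, 7.3296) + 2.2 * (-0.9848, 0.1736) = (-5.5678 + -2.1666, 7.3296 + 0.3820) = (-7.7343, 7.7116)
link 3: phi[3] = 180 + -70 + 60 + -10 = 160 deg
  cos(160 deg) = -0.9397, sin(160 deg) = 0.3420
  joint[4] = (-7.7343, 7.7116) + 11.9 * (-0.9397, 0.3420) = (-7.7343 + -11.1823, 7.7116 + 4.0700) = (-18.9167, 11.7817)
End effector: (-18.9167, 11.7817)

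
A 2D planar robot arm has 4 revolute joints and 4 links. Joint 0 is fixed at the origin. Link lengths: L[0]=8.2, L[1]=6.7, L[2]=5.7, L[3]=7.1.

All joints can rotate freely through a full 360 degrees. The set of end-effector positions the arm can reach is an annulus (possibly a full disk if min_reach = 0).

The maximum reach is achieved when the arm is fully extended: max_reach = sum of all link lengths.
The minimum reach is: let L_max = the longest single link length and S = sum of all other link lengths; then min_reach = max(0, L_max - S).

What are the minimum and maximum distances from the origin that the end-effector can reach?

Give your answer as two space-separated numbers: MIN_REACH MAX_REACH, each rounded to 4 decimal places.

Link lengths: [8.2, 6.7, 5.7, 7.1]
max_reach = 8.2 + 6.7 + 5.7 + 7.1 = 27.7
L_max = max([8.2, 6.7, 5.7, 7.1]) = 8.2
S (sum of others) = 27.7 - 8.2 = 19.5
min_reach = max(0, 8.2 - 19.5) = max(0, -11.3) = 0

Answer: 0.0000 27.7000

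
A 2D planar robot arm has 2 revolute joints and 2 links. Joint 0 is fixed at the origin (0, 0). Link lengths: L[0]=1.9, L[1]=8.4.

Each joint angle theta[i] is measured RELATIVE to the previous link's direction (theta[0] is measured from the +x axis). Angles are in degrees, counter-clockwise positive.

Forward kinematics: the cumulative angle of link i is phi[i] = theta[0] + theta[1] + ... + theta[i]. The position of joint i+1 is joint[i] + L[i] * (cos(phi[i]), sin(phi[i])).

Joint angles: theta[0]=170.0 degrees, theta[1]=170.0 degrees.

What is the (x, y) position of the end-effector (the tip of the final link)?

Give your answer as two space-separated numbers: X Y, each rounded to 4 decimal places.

Answer: 6.0223 -2.5430

Derivation:
joint[0] = (0.0000, 0.0000)  (base)
link 0: phi[0] = 170 = 170 deg
  cos(170 deg) = -0.9848, sin(170 deg) = 0.1736
  joint[1] = (0.0000, 0.0000) + 1.9 * (-0.9848, 0.1736) = (0.0000 + -1.8711, 0.0000 + 0.3299) = (-1.8711, 0.3299)
link 1: phi[1] = 170 + 170 = 340 deg
  cos(340 deg) = 0.9397, sin(340 deg) = -0.3420
  joint[2] = (-1.8711, 0.3299) + 8.4 * (0.9397, -0.3420) = (-1.8711 + 7.8934, 0.3299 + -2.8730) = (6.0223, -2.5430)
End effector: (6.0223, -2.5430)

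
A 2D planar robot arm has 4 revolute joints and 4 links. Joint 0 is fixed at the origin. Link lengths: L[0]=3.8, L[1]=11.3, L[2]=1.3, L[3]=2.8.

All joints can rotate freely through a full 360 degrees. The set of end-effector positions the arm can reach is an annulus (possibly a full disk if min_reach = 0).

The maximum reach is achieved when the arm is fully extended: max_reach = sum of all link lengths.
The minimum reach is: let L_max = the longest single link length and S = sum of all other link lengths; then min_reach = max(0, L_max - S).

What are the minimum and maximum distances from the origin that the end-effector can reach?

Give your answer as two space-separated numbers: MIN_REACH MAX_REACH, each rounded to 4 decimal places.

Answer: 3.4000 19.2000

Derivation:
Link lengths: [3.8, 11.3, 1.3, 2.8]
max_reach = 3.8 + 11.3 + 1.3 + 2.8 = 19.2
L_max = max([3.8, 11.3, 1.3, 2.8]) = 11.3
S (sum of others) = 19.2 - 11.3 = 7.9
min_reach = max(0, 11.3 - 7.9) = max(0, 3.4) = 3.4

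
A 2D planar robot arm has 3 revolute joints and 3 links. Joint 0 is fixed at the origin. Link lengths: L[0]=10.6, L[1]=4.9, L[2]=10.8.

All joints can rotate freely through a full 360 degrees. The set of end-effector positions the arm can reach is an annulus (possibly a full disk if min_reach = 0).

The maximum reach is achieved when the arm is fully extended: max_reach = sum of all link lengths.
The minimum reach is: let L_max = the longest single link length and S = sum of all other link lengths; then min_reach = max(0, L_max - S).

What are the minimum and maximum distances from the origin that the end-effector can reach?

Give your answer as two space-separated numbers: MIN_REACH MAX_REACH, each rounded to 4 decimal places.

Answer: 0.0000 26.3000

Derivation:
Link lengths: [10.6, 4.9, 10.8]
max_reach = 10.6 + 4.9 + 10.8 = 26.3
L_max = max([10.6, 4.9, 10.8]) = 10.8
S (sum of others) = 26.3 - 10.8 = 15.5
min_reach = max(0, 10.8 - 15.5) = max(0, -4.7) = 0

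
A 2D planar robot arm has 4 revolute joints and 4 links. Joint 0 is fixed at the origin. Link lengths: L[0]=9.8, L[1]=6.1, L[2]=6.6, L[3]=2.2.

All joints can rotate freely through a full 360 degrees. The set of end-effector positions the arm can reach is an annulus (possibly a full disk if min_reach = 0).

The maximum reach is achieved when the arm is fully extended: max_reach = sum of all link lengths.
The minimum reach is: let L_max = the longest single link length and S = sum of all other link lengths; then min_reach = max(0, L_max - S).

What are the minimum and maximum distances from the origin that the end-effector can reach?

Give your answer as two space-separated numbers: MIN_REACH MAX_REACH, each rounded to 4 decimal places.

Answer: 0.0000 24.7000

Derivation:
Link lengths: [9.8, 6.1, 6.6, 2.2]
max_reach = 9.8 + 6.1 + 6.6 + 2.2 = 24.7
L_max = max([9.8, 6.1, 6.6, 2.2]) = 9.8
S (sum of others) = 24.7 - 9.8 = 14.9
min_reach = max(0, 9.8 - 14.9) = max(0, -5.1) = 0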